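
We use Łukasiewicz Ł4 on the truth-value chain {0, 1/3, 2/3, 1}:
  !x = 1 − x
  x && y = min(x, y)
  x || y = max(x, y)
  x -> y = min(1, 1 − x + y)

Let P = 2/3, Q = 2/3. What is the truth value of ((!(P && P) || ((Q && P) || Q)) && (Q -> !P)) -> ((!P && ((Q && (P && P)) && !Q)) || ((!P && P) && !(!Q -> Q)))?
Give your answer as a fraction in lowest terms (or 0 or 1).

P && P = 2/3 && 2/3 = 2/3
!(P && P) = !2/3 = 1/3
Q && P = 2/3 && 2/3 = 2/3
(Q && P) || Q = 2/3 || 2/3 = 2/3
!(P && P) || ((Q && P) || Q) = 1/3 || 2/3 = 2/3
!P = !2/3 = 1/3
Q -> !P = 2/3 -> 1/3 = 2/3
(!(P && P) || ((Q && P) || Q)) && (Q -> !P) = 2/3 && 2/3 = 2/3
!P = !2/3 = 1/3
P && P = 2/3 && 2/3 = 2/3
Q && (P && P) = 2/3 && 2/3 = 2/3
!Q = !2/3 = 1/3
(Q && (P && P)) && !Q = 2/3 && 1/3 = 1/3
!P && ((Q && (P && P)) && !Q) = 1/3 && 1/3 = 1/3
!P = !2/3 = 1/3
!P && P = 1/3 && 2/3 = 1/3
!Q = !2/3 = 1/3
!Q -> Q = 1/3 -> 2/3 = 1
!(!Q -> Q) = !1 = 0
(!P && P) && !(!Q -> Q) = 1/3 && 0 = 0
(!P && ((Q && (P && P)) && !Q)) || ((!P && P) && !(!Q -> Q)) = 1/3 || 0 = 1/3
((!(P && P) || ((Q && P) || Q)) && (Q -> !P)) -> ((!P && ((Q && (P && P)) && !Q)) || ((!P && P) && !(!Q -> Q))) = 2/3 -> 1/3 = 2/3

2/3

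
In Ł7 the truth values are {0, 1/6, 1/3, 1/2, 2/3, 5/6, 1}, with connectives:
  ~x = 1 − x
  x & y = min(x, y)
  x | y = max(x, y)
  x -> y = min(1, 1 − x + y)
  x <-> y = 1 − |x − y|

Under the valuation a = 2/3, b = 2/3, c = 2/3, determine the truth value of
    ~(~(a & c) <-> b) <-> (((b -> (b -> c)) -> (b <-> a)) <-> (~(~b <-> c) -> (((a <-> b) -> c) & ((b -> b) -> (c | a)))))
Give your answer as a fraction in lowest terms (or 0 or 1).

a & c = 2/3 & 2/3 = 2/3
~(a & c) = ~2/3 = 1/3
~(a & c) <-> b = 1/3 <-> 2/3 = 2/3
~(~(a & c) <-> b) = ~2/3 = 1/3
b -> c = 2/3 -> 2/3 = 1
b -> (b -> c) = 2/3 -> 1 = 1
b <-> a = 2/3 <-> 2/3 = 1
(b -> (b -> c)) -> (b <-> a) = 1 -> 1 = 1
~b = ~2/3 = 1/3
~b <-> c = 1/3 <-> 2/3 = 2/3
~(~b <-> c) = ~2/3 = 1/3
a <-> b = 2/3 <-> 2/3 = 1
(a <-> b) -> c = 1 -> 2/3 = 2/3
b -> b = 2/3 -> 2/3 = 1
c | a = 2/3 | 2/3 = 2/3
(b -> b) -> (c | a) = 1 -> 2/3 = 2/3
((a <-> b) -> c) & ((b -> b) -> (c | a)) = 2/3 & 2/3 = 2/3
~(~b <-> c) -> (((a <-> b) -> c) & ((b -> b) -> (c | a))) = 1/3 -> 2/3 = 1
((b -> (b -> c)) -> (b <-> a)) <-> (~(~b <-> c) -> (((a <-> b) -> c) & ((b -> b) -> (c | a)))) = 1 <-> 1 = 1
~(~(a & c) <-> b) <-> (((b -> (b -> c)) -> (b <-> a)) <-> (~(~b <-> c) -> (((a <-> b) -> c) & ((b -> b) -> (c | a))))) = 1/3 <-> 1 = 1/3

1/3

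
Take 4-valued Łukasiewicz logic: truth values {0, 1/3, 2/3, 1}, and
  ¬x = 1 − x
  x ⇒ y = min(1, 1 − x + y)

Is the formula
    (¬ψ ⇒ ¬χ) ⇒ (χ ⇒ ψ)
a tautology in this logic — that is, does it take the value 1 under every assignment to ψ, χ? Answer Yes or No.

ψ = 0, χ = 0 ↦ 1
ψ = 0, χ = 1/3 ↦ 1
ψ = 0, χ = 2/3 ↦ 1
ψ = 0, χ = 1 ↦ 1
ψ = 1/3, χ = 0 ↦ 1
ψ = 1/3, χ = 1/3 ↦ 1
ψ = 1/3, χ = 2/3 ↦ 1
ψ = 1/3, χ = 1 ↦ 1
ψ = 2/3, χ = 0 ↦ 1
ψ = 2/3, χ = 1/3 ↦ 1
ψ = 2/3, χ = 2/3 ↦ 1
ψ = 2/3, χ = 1 ↦ 1
ψ = 1, χ = 0 ↦ 1
ψ = 1, χ = 1/3 ↦ 1
ψ = 1, χ = 2/3 ↦ 1
ψ = 1, χ = 1 ↦ 1
Every assignment gives a value ≥ 1.

Yes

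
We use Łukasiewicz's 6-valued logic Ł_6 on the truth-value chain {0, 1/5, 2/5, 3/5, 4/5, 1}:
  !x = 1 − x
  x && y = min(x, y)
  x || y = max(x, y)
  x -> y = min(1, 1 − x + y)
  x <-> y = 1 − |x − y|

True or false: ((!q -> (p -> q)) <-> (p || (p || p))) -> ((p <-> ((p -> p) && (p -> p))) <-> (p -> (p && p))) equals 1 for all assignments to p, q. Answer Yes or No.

No

Counterexample: take p = 1/5, q = 0.
!q = !0 = 1
p -> q = 1/5 -> 0 = 4/5
!q -> (p -> q) = 1 -> 4/5 = 4/5
p || p = 1/5 || 1/5 = 1/5
p || (p || p) = 1/5 || 1/5 = 1/5
(!q -> (p -> q)) <-> (p || (p || p)) = 4/5 <-> 1/5 = 2/5
p -> p = 1/5 -> 1/5 = 1
p -> p = 1/5 -> 1/5 = 1
(p -> p) && (p -> p) = 1 && 1 = 1
p <-> ((p -> p) && (p -> p)) = 1/5 <-> 1 = 1/5
p && p = 1/5 && 1/5 = 1/5
p -> (p && p) = 1/5 -> 1/5 = 1
(p <-> ((p -> p) && (p -> p))) <-> (p -> (p && p)) = 1/5 <-> 1 = 1/5
((!q -> (p -> q)) <-> (p || (p || p))) -> ((p <-> ((p -> p) && (p -> p))) <-> (p -> (p && p))) = 2/5 -> 1/5 = 4/5
This gives 4/5 ≠ 1.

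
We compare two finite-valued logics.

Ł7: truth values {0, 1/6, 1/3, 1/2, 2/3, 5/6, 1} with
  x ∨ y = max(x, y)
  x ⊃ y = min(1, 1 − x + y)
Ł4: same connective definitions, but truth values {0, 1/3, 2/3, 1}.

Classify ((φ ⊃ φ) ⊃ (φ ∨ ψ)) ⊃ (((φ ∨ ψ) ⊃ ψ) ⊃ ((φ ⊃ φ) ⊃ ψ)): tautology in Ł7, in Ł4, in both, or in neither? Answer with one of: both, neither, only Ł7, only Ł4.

both

In Ł7: every assignment gives 1 — tautology.
In Ł4: every assignment gives 1 — tautology.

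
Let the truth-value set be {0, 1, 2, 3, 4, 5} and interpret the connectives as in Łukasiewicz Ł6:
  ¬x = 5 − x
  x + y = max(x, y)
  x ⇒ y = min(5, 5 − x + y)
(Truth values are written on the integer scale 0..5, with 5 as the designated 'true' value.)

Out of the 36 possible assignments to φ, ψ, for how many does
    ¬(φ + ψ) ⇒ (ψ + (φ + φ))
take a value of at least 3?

value 5: 27 assignments (counts)
value 4: 5 assignments (counts)
value 2: 3 assignments
value 0: 1 assignment
So 32 of the 36 assignments meet the threshold.

32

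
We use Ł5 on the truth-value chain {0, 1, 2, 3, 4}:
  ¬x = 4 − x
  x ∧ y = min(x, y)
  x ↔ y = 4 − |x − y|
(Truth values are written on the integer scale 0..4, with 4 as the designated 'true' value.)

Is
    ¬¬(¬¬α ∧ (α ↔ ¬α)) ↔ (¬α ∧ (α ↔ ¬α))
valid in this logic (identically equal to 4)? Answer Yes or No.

Counterexample: take α = 1.
¬α = ¬1 = 3
¬¬α = ¬3 = 1
¬α = ¬1 = 3
α ↔ ¬α = 1 ↔ 3 = 2
¬¬α ∧ (α ↔ ¬α) = 1 ∧ 2 = 1
¬(¬¬α ∧ (α ↔ ¬α)) = ¬1 = 3
¬¬(¬¬α ∧ (α ↔ ¬α)) = ¬3 = 1
¬α = ¬1 = 3
¬α = ¬1 = 3
α ↔ ¬α = 1 ↔ 3 = 2
¬α ∧ (α ↔ ¬α) = 3 ∧ 2 = 2
¬¬(¬¬α ∧ (α ↔ ¬α)) ↔ (¬α ∧ (α ↔ ¬α)) = 1 ↔ 2 = 3
This gives 3 ≠ 4.

No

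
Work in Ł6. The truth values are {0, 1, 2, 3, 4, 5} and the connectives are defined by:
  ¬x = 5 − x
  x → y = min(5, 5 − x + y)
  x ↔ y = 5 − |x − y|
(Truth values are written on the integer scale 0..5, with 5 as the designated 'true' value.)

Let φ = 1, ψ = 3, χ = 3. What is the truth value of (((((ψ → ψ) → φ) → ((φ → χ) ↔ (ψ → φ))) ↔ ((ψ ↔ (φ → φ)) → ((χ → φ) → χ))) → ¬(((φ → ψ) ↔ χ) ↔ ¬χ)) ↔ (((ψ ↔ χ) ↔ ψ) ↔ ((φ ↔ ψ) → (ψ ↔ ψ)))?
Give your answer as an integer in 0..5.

ψ → ψ = 3 → 3 = 5
(ψ → ψ) → φ = 5 → 1 = 1
φ → χ = 1 → 3 = 5
ψ → φ = 3 → 1 = 3
(φ → χ) ↔ (ψ → φ) = 5 ↔ 3 = 3
((ψ → ψ) → φ) → ((φ → χ) ↔ (ψ → φ)) = 1 → 3 = 5
φ → φ = 1 → 1 = 5
ψ ↔ (φ → φ) = 3 ↔ 5 = 3
χ → φ = 3 → 1 = 3
(χ → φ) → χ = 3 → 3 = 5
(ψ ↔ (φ → φ)) → ((χ → φ) → χ) = 3 → 5 = 5
(((ψ → ψ) → φ) → ((φ → χ) ↔ (ψ → φ))) ↔ ((ψ ↔ (φ → φ)) → ((χ → φ) → χ)) = 5 ↔ 5 = 5
φ → ψ = 1 → 3 = 5
(φ → ψ) ↔ χ = 5 ↔ 3 = 3
¬χ = ¬3 = 2
((φ → ψ) ↔ χ) ↔ ¬χ = 3 ↔ 2 = 4
¬(((φ → ψ) ↔ χ) ↔ ¬χ) = ¬4 = 1
((((ψ → ψ) → φ) → ((φ → χ) ↔ (ψ → φ))) ↔ ((ψ ↔ (φ → φ)) → ((χ → φ) → χ))) → ¬(((φ → ψ) ↔ χ) ↔ ¬χ) = 5 → 1 = 1
ψ ↔ χ = 3 ↔ 3 = 5
(ψ ↔ χ) ↔ ψ = 5 ↔ 3 = 3
φ ↔ ψ = 1 ↔ 3 = 3
ψ ↔ ψ = 3 ↔ 3 = 5
(φ ↔ ψ) → (ψ ↔ ψ) = 3 → 5 = 5
((ψ ↔ χ) ↔ ψ) ↔ ((φ ↔ ψ) → (ψ ↔ ψ)) = 3 ↔ 5 = 3
(((((ψ → ψ) → φ) → ((φ → χ) ↔ (ψ → φ))) ↔ ((ψ ↔ (φ → φ)) → ((χ → φ) → χ))) → ¬(((φ → ψ) ↔ χ) ↔ ¬χ)) ↔ (((ψ ↔ χ) ↔ ψ) ↔ ((φ ↔ ψ) → (ψ ↔ ψ))) = 1 ↔ 3 = 3

3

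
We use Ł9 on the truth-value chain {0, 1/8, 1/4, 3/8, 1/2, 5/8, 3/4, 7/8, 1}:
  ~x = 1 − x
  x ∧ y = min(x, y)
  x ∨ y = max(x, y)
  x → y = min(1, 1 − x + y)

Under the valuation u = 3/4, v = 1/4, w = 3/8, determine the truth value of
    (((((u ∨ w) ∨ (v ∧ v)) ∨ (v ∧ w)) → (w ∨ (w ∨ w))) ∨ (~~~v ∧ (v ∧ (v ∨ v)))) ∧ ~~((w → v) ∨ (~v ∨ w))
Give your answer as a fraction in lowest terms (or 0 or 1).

5/8

u ∨ w = 3/4 ∨ 3/8 = 3/4
v ∧ v = 1/4 ∧ 1/4 = 1/4
(u ∨ w) ∨ (v ∧ v) = 3/4 ∨ 1/4 = 3/4
v ∧ w = 1/4 ∧ 3/8 = 1/4
((u ∨ w) ∨ (v ∧ v)) ∨ (v ∧ w) = 3/4 ∨ 1/4 = 3/4
w ∨ w = 3/8 ∨ 3/8 = 3/8
w ∨ (w ∨ w) = 3/8 ∨ 3/8 = 3/8
(((u ∨ w) ∨ (v ∧ v)) ∨ (v ∧ w)) → (w ∨ (w ∨ w)) = 3/4 → 3/8 = 5/8
~v = ~1/4 = 3/4
~~v = ~3/4 = 1/4
~~~v = ~1/4 = 3/4
v ∨ v = 1/4 ∨ 1/4 = 1/4
v ∧ (v ∨ v) = 1/4 ∧ 1/4 = 1/4
~~~v ∧ (v ∧ (v ∨ v)) = 3/4 ∧ 1/4 = 1/4
((((u ∨ w) ∨ (v ∧ v)) ∨ (v ∧ w)) → (w ∨ (w ∨ w))) ∨ (~~~v ∧ (v ∧ (v ∨ v))) = 5/8 ∨ 1/4 = 5/8
w → v = 3/8 → 1/4 = 7/8
~v = ~1/4 = 3/4
~v ∨ w = 3/4 ∨ 3/8 = 3/4
(w → v) ∨ (~v ∨ w) = 7/8 ∨ 3/4 = 7/8
~((w → v) ∨ (~v ∨ w)) = ~7/8 = 1/8
~~((w → v) ∨ (~v ∨ w)) = ~1/8 = 7/8
(((((u ∨ w) ∨ (v ∧ v)) ∨ (v ∧ w)) → (w ∨ (w ∨ w))) ∨ (~~~v ∧ (v ∧ (v ∨ v)))) ∧ ~~((w → v) ∨ (~v ∨ w)) = 5/8 ∧ 7/8 = 5/8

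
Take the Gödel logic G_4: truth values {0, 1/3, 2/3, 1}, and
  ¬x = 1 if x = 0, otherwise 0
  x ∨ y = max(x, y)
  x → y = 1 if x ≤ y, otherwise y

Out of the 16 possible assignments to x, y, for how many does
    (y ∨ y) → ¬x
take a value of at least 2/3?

x = 0, y = 0 ↦ 1  ≥
x = 0, y = 1/3 ↦ 1  ≥
x = 0, y = 2/3 ↦ 1  ≥
x = 0, y = 1 ↦ 1  ≥
x = 1/3, y = 0 ↦ 1  ≥
x = 1/3, y = 1/3 ↦ 0  <
x = 1/3, y = 2/3 ↦ 0  <
x = 1/3, y = 1 ↦ 0  <
x = 2/3, y = 0 ↦ 1  ≥
x = 2/3, y = 1/3 ↦ 0  <
x = 2/3, y = 2/3 ↦ 0  <
x = 2/3, y = 1 ↦ 0  <
x = 1, y = 0 ↦ 1  ≥
x = 1, y = 1/3 ↦ 0  <
x = 1, y = 2/3 ↦ 0  <
x = 1, y = 1 ↦ 0  <
So 7 of the 16 assignments meet the threshold.

7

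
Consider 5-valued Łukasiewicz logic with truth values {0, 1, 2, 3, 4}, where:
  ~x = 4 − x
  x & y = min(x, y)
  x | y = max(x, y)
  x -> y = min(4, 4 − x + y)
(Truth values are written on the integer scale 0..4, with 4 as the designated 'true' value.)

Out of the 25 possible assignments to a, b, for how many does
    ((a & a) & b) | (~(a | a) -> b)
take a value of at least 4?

value 4: 15 assignments (counts)
value 3: 4 assignments
value 2: 3 assignments
value 1: 2 assignments
value 0: 1 assignment
So 15 of the 25 assignments meet the threshold.

15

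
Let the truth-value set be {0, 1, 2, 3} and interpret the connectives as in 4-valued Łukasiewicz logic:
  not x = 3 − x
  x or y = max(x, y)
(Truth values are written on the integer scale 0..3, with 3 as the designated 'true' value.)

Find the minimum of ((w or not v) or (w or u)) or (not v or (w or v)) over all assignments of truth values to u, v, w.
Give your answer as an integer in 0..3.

2

Take u = 0, v = 1, w = 0:
not v = not 1 = 2
w or not v = 0 or 2 = 2
w or u = 0 or 0 = 0
(w or not v) or (w or u) = 2 or 0 = 2
not v = not 1 = 2
w or v = 0 or 1 = 1
not v or (w or v) = 2 or 1 = 2
((w or not v) or (w or u)) or (not v or (w or v)) = 2 or 2 = 2
No assignment yields a value below 2, so this is the minimum.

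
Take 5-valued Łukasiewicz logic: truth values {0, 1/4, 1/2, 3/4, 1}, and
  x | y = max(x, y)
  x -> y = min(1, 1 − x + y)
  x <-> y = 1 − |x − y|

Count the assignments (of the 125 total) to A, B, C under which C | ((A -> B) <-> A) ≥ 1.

37

value 1: 37 assignments (counts)
value 3/4: 37 assignments
value 1/2: 29 assignments
value 1/4: 16 assignments
value 0: 6 assignments
So 37 of the 125 assignments meet the threshold.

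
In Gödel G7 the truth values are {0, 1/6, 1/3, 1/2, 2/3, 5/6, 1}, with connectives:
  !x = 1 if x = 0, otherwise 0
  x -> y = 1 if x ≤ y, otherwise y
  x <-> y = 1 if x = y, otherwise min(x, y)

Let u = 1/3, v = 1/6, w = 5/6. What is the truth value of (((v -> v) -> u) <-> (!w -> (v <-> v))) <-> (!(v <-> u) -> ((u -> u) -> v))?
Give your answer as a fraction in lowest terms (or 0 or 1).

v -> v = 1/6 -> 1/6 = 1
(v -> v) -> u = 1 -> 1/3 = 1/3
!w = !5/6 = 0
v <-> v = 1/6 <-> 1/6 = 1
!w -> (v <-> v) = 0 -> 1 = 1
((v -> v) -> u) <-> (!w -> (v <-> v)) = 1/3 <-> 1 = 1/3
v <-> u = 1/6 <-> 1/3 = 1/6
!(v <-> u) = !1/6 = 0
u -> u = 1/3 -> 1/3 = 1
(u -> u) -> v = 1 -> 1/6 = 1/6
!(v <-> u) -> ((u -> u) -> v) = 0 -> 1/6 = 1
(((v -> v) -> u) <-> (!w -> (v <-> v))) <-> (!(v <-> u) -> ((u -> u) -> v)) = 1/3 <-> 1 = 1/3

1/3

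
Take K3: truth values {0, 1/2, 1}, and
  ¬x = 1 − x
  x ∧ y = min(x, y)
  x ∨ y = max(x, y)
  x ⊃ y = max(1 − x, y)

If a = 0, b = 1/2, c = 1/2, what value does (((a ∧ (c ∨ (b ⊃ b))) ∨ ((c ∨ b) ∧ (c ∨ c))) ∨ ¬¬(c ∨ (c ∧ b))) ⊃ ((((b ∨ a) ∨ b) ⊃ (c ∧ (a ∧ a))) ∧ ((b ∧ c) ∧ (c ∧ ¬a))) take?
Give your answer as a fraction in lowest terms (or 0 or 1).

b ⊃ b = 1/2 ⊃ 1/2 = 1/2
c ∨ (b ⊃ b) = 1/2 ∨ 1/2 = 1/2
a ∧ (c ∨ (b ⊃ b)) = 0 ∧ 1/2 = 0
c ∨ b = 1/2 ∨ 1/2 = 1/2
c ∨ c = 1/2 ∨ 1/2 = 1/2
(c ∨ b) ∧ (c ∨ c) = 1/2 ∧ 1/2 = 1/2
(a ∧ (c ∨ (b ⊃ b))) ∨ ((c ∨ b) ∧ (c ∨ c)) = 0 ∨ 1/2 = 1/2
c ∧ b = 1/2 ∧ 1/2 = 1/2
c ∨ (c ∧ b) = 1/2 ∨ 1/2 = 1/2
¬(c ∨ (c ∧ b)) = ¬1/2 = 1/2
¬¬(c ∨ (c ∧ b)) = ¬1/2 = 1/2
((a ∧ (c ∨ (b ⊃ b))) ∨ ((c ∨ b) ∧ (c ∨ c))) ∨ ¬¬(c ∨ (c ∧ b)) = 1/2 ∨ 1/2 = 1/2
b ∨ a = 1/2 ∨ 0 = 1/2
(b ∨ a) ∨ b = 1/2 ∨ 1/2 = 1/2
a ∧ a = 0 ∧ 0 = 0
c ∧ (a ∧ a) = 1/2 ∧ 0 = 0
((b ∨ a) ∨ b) ⊃ (c ∧ (a ∧ a)) = 1/2 ⊃ 0 = 1/2
b ∧ c = 1/2 ∧ 1/2 = 1/2
¬a = ¬0 = 1
c ∧ ¬a = 1/2 ∧ 1 = 1/2
(b ∧ c) ∧ (c ∧ ¬a) = 1/2 ∧ 1/2 = 1/2
(((b ∨ a) ∨ b) ⊃ (c ∧ (a ∧ a))) ∧ ((b ∧ c) ∧ (c ∧ ¬a)) = 1/2 ∧ 1/2 = 1/2
(((a ∧ (c ∨ (b ⊃ b))) ∨ ((c ∨ b) ∧ (c ∨ c))) ∨ ¬¬(c ∨ (c ∧ b))) ⊃ ((((b ∨ a) ∨ b) ⊃ (c ∧ (a ∧ a))) ∧ ((b ∧ c) ∧ (c ∧ ¬a))) = 1/2 ⊃ 1/2 = 1/2

1/2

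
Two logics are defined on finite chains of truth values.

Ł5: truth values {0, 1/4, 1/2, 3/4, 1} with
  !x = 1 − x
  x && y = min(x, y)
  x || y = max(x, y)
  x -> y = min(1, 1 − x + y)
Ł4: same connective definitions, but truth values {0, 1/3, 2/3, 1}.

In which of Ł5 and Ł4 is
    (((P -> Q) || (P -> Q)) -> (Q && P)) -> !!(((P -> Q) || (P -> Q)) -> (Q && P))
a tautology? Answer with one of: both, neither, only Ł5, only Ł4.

both

In Ł5: every assignment gives 1 — tautology.
In Ł4: every assignment gives 1 — tautology.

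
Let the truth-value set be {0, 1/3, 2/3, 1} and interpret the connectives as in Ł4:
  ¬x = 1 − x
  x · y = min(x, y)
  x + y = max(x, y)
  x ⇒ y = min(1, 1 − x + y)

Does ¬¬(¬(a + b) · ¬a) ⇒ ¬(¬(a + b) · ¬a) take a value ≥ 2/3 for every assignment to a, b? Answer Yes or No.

No

Counterexample: take a = 0, b = 0.
a + b = 0 + 0 = 0
¬(a + b) = ¬0 = 1
¬a = ¬0 = 1
¬(a + b) · ¬a = 1 · 1 = 1
¬(¬(a + b) · ¬a) = ¬1 = 0
¬¬(¬(a + b) · ¬a) = ¬0 = 1
¬(¬(a + b) · ¬a) = ¬1 = 0
¬¬(¬(a + b) · ¬a) ⇒ ¬(¬(a + b) · ¬a) = 1 ⇒ 0 = 0
This gives 0, which is below 2/3.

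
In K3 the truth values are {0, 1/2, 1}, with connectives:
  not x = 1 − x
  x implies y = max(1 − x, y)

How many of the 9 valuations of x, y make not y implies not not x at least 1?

5

x = 0, y = 0 ↦ 0  <
x = 0, y = 1/2 ↦ 1/2  <
x = 0, y = 1 ↦ 1  ≥
x = 1/2, y = 0 ↦ 1/2  <
x = 1/2, y = 1/2 ↦ 1/2  <
x = 1/2, y = 1 ↦ 1  ≥
x = 1, y = 0 ↦ 1  ≥
x = 1, y = 1/2 ↦ 1  ≥
x = 1, y = 1 ↦ 1  ≥
So 5 of the 9 assignments meet the threshold.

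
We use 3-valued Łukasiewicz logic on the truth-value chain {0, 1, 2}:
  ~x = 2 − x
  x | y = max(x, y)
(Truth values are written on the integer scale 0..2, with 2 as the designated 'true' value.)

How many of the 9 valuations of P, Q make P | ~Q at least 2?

P = 0, Q = 0 ↦ 2  ≥
P = 0, Q = 1 ↦ 1  <
P = 0, Q = 2 ↦ 0  <
P = 1, Q = 0 ↦ 2  ≥
P = 1, Q = 1 ↦ 1  <
P = 1, Q = 2 ↦ 1  <
P = 2, Q = 0 ↦ 2  ≥
P = 2, Q = 1 ↦ 2  ≥
P = 2, Q = 2 ↦ 2  ≥
So 5 of the 9 assignments meet the threshold.

5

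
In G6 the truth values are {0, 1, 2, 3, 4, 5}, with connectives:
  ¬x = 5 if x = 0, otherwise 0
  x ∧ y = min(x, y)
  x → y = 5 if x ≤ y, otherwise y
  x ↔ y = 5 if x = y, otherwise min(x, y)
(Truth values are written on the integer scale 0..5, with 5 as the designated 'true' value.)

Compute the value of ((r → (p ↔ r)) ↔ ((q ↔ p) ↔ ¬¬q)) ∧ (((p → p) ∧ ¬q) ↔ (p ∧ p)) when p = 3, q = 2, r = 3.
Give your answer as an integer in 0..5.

p ↔ r = 3 ↔ 3 = 5
r → (p ↔ r) = 3 → 5 = 5
q ↔ p = 2 ↔ 3 = 2
¬q = ¬2 = 0
¬¬q = ¬0 = 5
(q ↔ p) ↔ ¬¬q = 2 ↔ 5 = 2
(r → (p ↔ r)) ↔ ((q ↔ p) ↔ ¬¬q) = 5 ↔ 2 = 2
p → p = 3 → 3 = 5
¬q = ¬2 = 0
(p → p) ∧ ¬q = 5 ∧ 0 = 0
p ∧ p = 3 ∧ 3 = 3
((p → p) ∧ ¬q) ↔ (p ∧ p) = 0 ↔ 3 = 0
((r → (p ↔ r)) ↔ ((q ↔ p) ↔ ¬¬q)) ∧ (((p → p) ∧ ¬q) ↔ (p ∧ p)) = 2 ∧ 0 = 0

0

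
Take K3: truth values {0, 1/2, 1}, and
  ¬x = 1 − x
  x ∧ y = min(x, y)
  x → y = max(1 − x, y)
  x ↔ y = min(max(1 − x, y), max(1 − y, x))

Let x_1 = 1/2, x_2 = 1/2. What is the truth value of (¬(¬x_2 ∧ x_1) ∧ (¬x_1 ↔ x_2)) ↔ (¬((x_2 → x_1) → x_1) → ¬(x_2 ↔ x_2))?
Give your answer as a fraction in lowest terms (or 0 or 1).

1/2

¬x_2 = ¬1/2 = 1/2
¬x_2 ∧ x_1 = 1/2 ∧ 1/2 = 1/2
¬(¬x_2 ∧ x_1) = ¬1/2 = 1/2
¬x_1 = ¬1/2 = 1/2
¬x_1 ↔ x_2 = 1/2 ↔ 1/2 = 1/2
¬(¬x_2 ∧ x_1) ∧ (¬x_1 ↔ x_2) = 1/2 ∧ 1/2 = 1/2
x_2 → x_1 = 1/2 → 1/2 = 1/2
(x_2 → x_1) → x_1 = 1/2 → 1/2 = 1/2
¬((x_2 → x_1) → x_1) = ¬1/2 = 1/2
x_2 ↔ x_2 = 1/2 ↔ 1/2 = 1/2
¬(x_2 ↔ x_2) = ¬1/2 = 1/2
¬((x_2 → x_1) → x_1) → ¬(x_2 ↔ x_2) = 1/2 → 1/2 = 1/2
(¬(¬x_2 ∧ x_1) ∧ (¬x_1 ↔ x_2)) ↔ (¬((x_2 → x_1) → x_1) → ¬(x_2 ↔ x_2)) = 1/2 ↔ 1/2 = 1/2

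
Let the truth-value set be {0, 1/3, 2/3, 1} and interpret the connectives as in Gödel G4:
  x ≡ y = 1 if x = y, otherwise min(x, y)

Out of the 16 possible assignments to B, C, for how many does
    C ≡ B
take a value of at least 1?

B = 0, C = 0 ↦ 1  ≥
B = 0, C = 1/3 ↦ 0  <
B = 0, C = 2/3 ↦ 0  <
B = 0, C = 1 ↦ 0  <
B = 1/3, C = 0 ↦ 0  <
B = 1/3, C = 1/3 ↦ 1  ≥
B = 1/3, C = 2/3 ↦ 1/3  <
B = 1/3, C = 1 ↦ 1/3  <
B = 2/3, C = 0 ↦ 0  <
B = 2/3, C = 1/3 ↦ 1/3  <
B = 2/3, C = 2/3 ↦ 1  ≥
B = 2/3, C = 1 ↦ 2/3  <
B = 1, C = 0 ↦ 0  <
B = 1, C = 1/3 ↦ 1/3  <
B = 1, C = 2/3 ↦ 2/3  <
B = 1, C = 1 ↦ 1  ≥
So 4 of the 16 assignments meet the threshold.

4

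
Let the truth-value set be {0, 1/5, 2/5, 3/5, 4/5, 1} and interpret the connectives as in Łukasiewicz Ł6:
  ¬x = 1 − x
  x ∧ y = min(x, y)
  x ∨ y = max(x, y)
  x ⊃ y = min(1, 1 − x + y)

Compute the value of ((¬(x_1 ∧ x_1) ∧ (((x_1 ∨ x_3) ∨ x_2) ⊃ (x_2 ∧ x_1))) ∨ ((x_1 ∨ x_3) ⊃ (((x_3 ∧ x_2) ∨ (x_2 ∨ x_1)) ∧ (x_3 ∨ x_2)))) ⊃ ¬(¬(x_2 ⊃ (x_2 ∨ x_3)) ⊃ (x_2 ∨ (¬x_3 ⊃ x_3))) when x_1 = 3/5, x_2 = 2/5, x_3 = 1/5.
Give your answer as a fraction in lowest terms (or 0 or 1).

x_1 ∧ x_1 = 3/5 ∧ 3/5 = 3/5
¬(x_1 ∧ x_1) = ¬3/5 = 2/5
x_1 ∨ x_3 = 3/5 ∨ 1/5 = 3/5
(x_1 ∨ x_3) ∨ x_2 = 3/5 ∨ 2/5 = 3/5
x_2 ∧ x_1 = 2/5 ∧ 3/5 = 2/5
((x_1 ∨ x_3) ∨ x_2) ⊃ (x_2 ∧ x_1) = 3/5 ⊃ 2/5 = 4/5
¬(x_1 ∧ x_1) ∧ (((x_1 ∨ x_3) ∨ x_2) ⊃ (x_2 ∧ x_1)) = 2/5 ∧ 4/5 = 2/5
x_1 ∨ x_3 = 3/5 ∨ 1/5 = 3/5
x_3 ∧ x_2 = 1/5 ∧ 2/5 = 1/5
x_2 ∨ x_1 = 2/5 ∨ 3/5 = 3/5
(x_3 ∧ x_2) ∨ (x_2 ∨ x_1) = 1/5 ∨ 3/5 = 3/5
x_3 ∨ x_2 = 1/5 ∨ 2/5 = 2/5
((x_3 ∧ x_2) ∨ (x_2 ∨ x_1)) ∧ (x_3 ∨ x_2) = 3/5 ∧ 2/5 = 2/5
(x_1 ∨ x_3) ⊃ (((x_3 ∧ x_2) ∨ (x_2 ∨ x_1)) ∧ (x_3 ∨ x_2)) = 3/5 ⊃ 2/5 = 4/5
(¬(x_1 ∧ x_1) ∧ (((x_1 ∨ x_3) ∨ x_2) ⊃ (x_2 ∧ x_1))) ∨ ((x_1 ∨ x_3) ⊃ (((x_3 ∧ x_2) ∨ (x_2 ∨ x_1)) ∧ (x_3 ∨ x_2))) = 2/5 ∨ 4/5 = 4/5
x_2 ∨ x_3 = 2/5 ∨ 1/5 = 2/5
x_2 ⊃ (x_2 ∨ x_3) = 2/5 ⊃ 2/5 = 1
¬(x_2 ⊃ (x_2 ∨ x_3)) = ¬1 = 0
¬x_3 = ¬1/5 = 4/5
¬x_3 ⊃ x_3 = 4/5 ⊃ 1/5 = 2/5
x_2 ∨ (¬x_3 ⊃ x_3) = 2/5 ∨ 2/5 = 2/5
¬(x_2 ⊃ (x_2 ∨ x_3)) ⊃ (x_2 ∨ (¬x_3 ⊃ x_3)) = 0 ⊃ 2/5 = 1
¬(¬(x_2 ⊃ (x_2 ∨ x_3)) ⊃ (x_2 ∨ (¬x_3 ⊃ x_3))) = ¬1 = 0
((¬(x_1 ∧ x_1) ∧ (((x_1 ∨ x_3) ∨ x_2) ⊃ (x_2 ∧ x_1))) ∨ ((x_1 ∨ x_3) ⊃ (((x_3 ∧ x_2) ∨ (x_2 ∨ x_1)) ∧ (x_3 ∨ x_2)))) ⊃ ¬(¬(x_2 ⊃ (x_2 ∨ x_3)) ⊃ (x_2 ∨ (¬x_3 ⊃ x_3))) = 4/5 ⊃ 0 = 1/5

1/5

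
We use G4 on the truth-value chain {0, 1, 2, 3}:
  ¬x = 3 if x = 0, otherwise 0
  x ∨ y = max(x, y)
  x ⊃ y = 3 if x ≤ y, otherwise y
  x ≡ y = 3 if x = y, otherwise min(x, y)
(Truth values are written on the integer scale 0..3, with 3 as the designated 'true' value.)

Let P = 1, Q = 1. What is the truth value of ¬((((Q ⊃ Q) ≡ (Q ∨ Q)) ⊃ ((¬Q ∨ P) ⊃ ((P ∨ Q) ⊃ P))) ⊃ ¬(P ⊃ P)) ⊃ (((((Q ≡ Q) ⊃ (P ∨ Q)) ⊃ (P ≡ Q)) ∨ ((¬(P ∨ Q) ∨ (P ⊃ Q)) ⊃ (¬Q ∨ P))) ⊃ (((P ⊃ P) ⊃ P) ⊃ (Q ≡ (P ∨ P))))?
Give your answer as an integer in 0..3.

3

Q ⊃ Q = 1 ⊃ 1 = 3
Q ∨ Q = 1 ∨ 1 = 1
(Q ⊃ Q) ≡ (Q ∨ Q) = 3 ≡ 1 = 1
¬Q = ¬1 = 0
¬Q ∨ P = 0 ∨ 1 = 1
P ∨ Q = 1 ∨ 1 = 1
(P ∨ Q) ⊃ P = 1 ⊃ 1 = 3
(¬Q ∨ P) ⊃ ((P ∨ Q) ⊃ P) = 1 ⊃ 3 = 3
((Q ⊃ Q) ≡ (Q ∨ Q)) ⊃ ((¬Q ∨ P) ⊃ ((P ∨ Q) ⊃ P)) = 1 ⊃ 3 = 3
P ⊃ P = 1 ⊃ 1 = 3
¬(P ⊃ P) = ¬3 = 0
(((Q ⊃ Q) ≡ (Q ∨ Q)) ⊃ ((¬Q ∨ P) ⊃ ((P ∨ Q) ⊃ P))) ⊃ ¬(P ⊃ P) = 3 ⊃ 0 = 0
¬((((Q ⊃ Q) ≡ (Q ∨ Q)) ⊃ ((¬Q ∨ P) ⊃ ((P ∨ Q) ⊃ P))) ⊃ ¬(P ⊃ P)) = ¬0 = 3
Q ≡ Q = 1 ≡ 1 = 3
P ∨ Q = 1 ∨ 1 = 1
(Q ≡ Q) ⊃ (P ∨ Q) = 3 ⊃ 1 = 1
P ≡ Q = 1 ≡ 1 = 3
((Q ≡ Q) ⊃ (P ∨ Q)) ⊃ (P ≡ Q) = 1 ⊃ 3 = 3
P ∨ Q = 1 ∨ 1 = 1
¬(P ∨ Q) = ¬1 = 0
P ⊃ Q = 1 ⊃ 1 = 3
¬(P ∨ Q) ∨ (P ⊃ Q) = 0 ∨ 3 = 3
¬Q = ¬1 = 0
¬Q ∨ P = 0 ∨ 1 = 1
(¬(P ∨ Q) ∨ (P ⊃ Q)) ⊃ (¬Q ∨ P) = 3 ⊃ 1 = 1
(((Q ≡ Q) ⊃ (P ∨ Q)) ⊃ (P ≡ Q)) ∨ ((¬(P ∨ Q) ∨ (P ⊃ Q)) ⊃ (¬Q ∨ P)) = 3 ∨ 1 = 3
P ⊃ P = 1 ⊃ 1 = 3
(P ⊃ P) ⊃ P = 3 ⊃ 1 = 1
P ∨ P = 1 ∨ 1 = 1
Q ≡ (P ∨ P) = 1 ≡ 1 = 3
((P ⊃ P) ⊃ P) ⊃ (Q ≡ (P ∨ P)) = 1 ⊃ 3 = 3
((((Q ≡ Q) ⊃ (P ∨ Q)) ⊃ (P ≡ Q)) ∨ ((¬(P ∨ Q) ∨ (P ⊃ Q)) ⊃ (¬Q ∨ P))) ⊃ (((P ⊃ P) ⊃ P) ⊃ (Q ≡ (P ∨ P))) = 3 ⊃ 3 = 3
¬((((Q ⊃ Q) ≡ (Q ∨ Q)) ⊃ ((¬Q ∨ P) ⊃ ((P ∨ Q) ⊃ P))) ⊃ ¬(P ⊃ P)) ⊃ (((((Q ≡ Q) ⊃ (P ∨ Q)) ⊃ (P ≡ Q)) ∨ ((¬(P ∨ Q) ∨ (P ⊃ Q)) ⊃ (¬Q ∨ P))) ⊃ (((P ⊃ P) ⊃ P) ⊃ (Q ≡ (P ∨ P)))) = 3 ⊃ 3 = 3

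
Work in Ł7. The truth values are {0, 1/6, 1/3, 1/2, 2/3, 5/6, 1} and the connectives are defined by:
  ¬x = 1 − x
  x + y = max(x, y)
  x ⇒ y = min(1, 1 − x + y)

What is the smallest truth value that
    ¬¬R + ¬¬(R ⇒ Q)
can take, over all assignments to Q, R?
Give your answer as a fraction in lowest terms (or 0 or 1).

Take Q = 0, R = 1/2:
¬R = ¬1/2 = 1/2
¬¬R = ¬1/2 = 1/2
R ⇒ Q = 1/2 ⇒ 0 = 1/2
¬(R ⇒ Q) = ¬1/2 = 1/2
¬¬(R ⇒ Q) = ¬1/2 = 1/2
¬¬R + ¬¬(R ⇒ Q) = 1/2 + 1/2 = 1/2
No assignment yields a value below 1/2, so this is the minimum.

1/2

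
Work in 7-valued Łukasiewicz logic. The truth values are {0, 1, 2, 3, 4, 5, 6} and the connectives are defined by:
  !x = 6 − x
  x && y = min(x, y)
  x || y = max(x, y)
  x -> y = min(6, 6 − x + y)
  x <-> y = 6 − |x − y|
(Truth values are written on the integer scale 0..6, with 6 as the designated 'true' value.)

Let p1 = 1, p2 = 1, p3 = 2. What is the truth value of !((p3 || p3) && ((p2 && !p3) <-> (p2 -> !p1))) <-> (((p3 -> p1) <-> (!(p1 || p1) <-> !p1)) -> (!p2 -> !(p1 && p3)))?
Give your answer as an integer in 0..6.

p3 || p3 = 2 || 2 = 2
!p3 = !2 = 4
p2 && !p3 = 1 && 4 = 1
!p1 = !1 = 5
p2 -> !p1 = 1 -> 5 = 6
(p2 && !p3) <-> (p2 -> !p1) = 1 <-> 6 = 1
(p3 || p3) && ((p2 && !p3) <-> (p2 -> !p1)) = 2 && 1 = 1
!((p3 || p3) && ((p2 && !p3) <-> (p2 -> !p1))) = !1 = 5
p3 -> p1 = 2 -> 1 = 5
p1 || p1 = 1 || 1 = 1
!(p1 || p1) = !1 = 5
!p1 = !1 = 5
!(p1 || p1) <-> !p1 = 5 <-> 5 = 6
(p3 -> p1) <-> (!(p1 || p1) <-> !p1) = 5 <-> 6 = 5
!p2 = !1 = 5
p1 && p3 = 1 && 2 = 1
!(p1 && p3) = !1 = 5
!p2 -> !(p1 && p3) = 5 -> 5 = 6
((p3 -> p1) <-> (!(p1 || p1) <-> !p1)) -> (!p2 -> !(p1 && p3)) = 5 -> 6 = 6
!((p3 || p3) && ((p2 && !p3) <-> (p2 -> !p1))) <-> (((p3 -> p1) <-> (!(p1 || p1) <-> !p1)) -> (!p2 -> !(p1 && p3))) = 5 <-> 6 = 5

5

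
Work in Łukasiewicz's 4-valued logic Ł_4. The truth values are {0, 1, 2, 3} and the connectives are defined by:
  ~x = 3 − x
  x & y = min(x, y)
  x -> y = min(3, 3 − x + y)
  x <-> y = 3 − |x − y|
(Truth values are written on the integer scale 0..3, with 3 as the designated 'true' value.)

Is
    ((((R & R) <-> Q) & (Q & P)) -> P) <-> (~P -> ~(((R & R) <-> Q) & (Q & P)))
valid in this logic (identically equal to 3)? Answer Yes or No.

Yes

At P = 2, Q = 1, R = 2, for instance:
R & R = 2 & 2 = 2
(R & R) <-> Q = 2 <-> 1 = 2
Q & P = 1 & 2 = 1
((R & R) <-> Q) & (Q & P) = 2 & 1 = 1
(((R & R) <-> Q) & (Q & P)) -> P = 1 -> 2 = 3
~P = ~2 = 1
~(((R & R) <-> Q) & (Q & P)) = ~1 = 2
~P -> ~(((R & R) <-> Q) & (Q & P)) = 1 -> 2 = 3
((((R & R) <-> Q) & (Q & P)) -> P) <-> (~P -> ~(((R & R) <-> Q) & (Q & P))) = 3 <-> 3 = 3
and checking the remaining 63 assignments likewise gives ≥ 3 in every case.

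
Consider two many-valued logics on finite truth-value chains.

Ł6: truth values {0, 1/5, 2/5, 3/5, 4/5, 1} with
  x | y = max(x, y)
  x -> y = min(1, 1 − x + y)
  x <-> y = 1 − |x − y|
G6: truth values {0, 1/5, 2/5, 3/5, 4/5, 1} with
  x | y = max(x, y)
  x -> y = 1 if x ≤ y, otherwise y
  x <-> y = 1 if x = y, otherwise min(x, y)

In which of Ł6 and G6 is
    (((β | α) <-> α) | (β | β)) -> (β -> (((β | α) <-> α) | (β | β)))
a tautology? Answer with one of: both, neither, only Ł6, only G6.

In Ł6: every assignment gives 1 — tautology.
In G6: every assignment gives 1 — tautology.

both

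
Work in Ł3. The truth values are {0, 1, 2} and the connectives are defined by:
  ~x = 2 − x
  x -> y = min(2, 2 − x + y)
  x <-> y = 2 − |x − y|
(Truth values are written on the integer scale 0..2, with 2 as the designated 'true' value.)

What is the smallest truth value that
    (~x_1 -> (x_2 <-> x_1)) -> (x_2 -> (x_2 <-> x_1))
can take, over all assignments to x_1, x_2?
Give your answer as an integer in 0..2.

Take x_1 = 1, x_2 = 2:
~x_1 = ~1 = 1
x_2 <-> x_1 = 2 <-> 1 = 1
~x_1 -> (x_2 <-> x_1) = 1 -> 1 = 2
x_2 <-> x_1 = 2 <-> 1 = 1
x_2 -> (x_2 <-> x_1) = 2 -> 1 = 1
(~x_1 -> (x_2 <-> x_1)) -> (x_2 -> (x_2 <-> x_1)) = 2 -> 1 = 1
No assignment yields a value below 1, so this is the minimum.

1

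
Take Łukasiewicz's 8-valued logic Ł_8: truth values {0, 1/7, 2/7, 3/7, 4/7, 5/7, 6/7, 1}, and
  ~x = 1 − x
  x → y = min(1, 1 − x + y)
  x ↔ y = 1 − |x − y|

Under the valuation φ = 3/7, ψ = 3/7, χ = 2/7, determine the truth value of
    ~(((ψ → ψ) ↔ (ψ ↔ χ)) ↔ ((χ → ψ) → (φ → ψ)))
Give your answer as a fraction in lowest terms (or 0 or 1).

ψ → ψ = 3/7 → 3/7 = 1
ψ ↔ χ = 3/7 ↔ 2/7 = 6/7
(ψ → ψ) ↔ (ψ ↔ χ) = 1 ↔ 6/7 = 6/7
χ → ψ = 2/7 → 3/7 = 1
φ → ψ = 3/7 → 3/7 = 1
(χ → ψ) → (φ → ψ) = 1 → 1 = 1
((ψ → ψ) ↔ (ψ ↔ χ)) ↔ ((χ → ψ) → (φ → ψ)) = 6/7 ↔ 1 = 6/7
~(((ψ → ψ) ↔ (ψ ↔ χ)) ↔ ((χ → ψ) → (φ → ψ))) = ~6/7 = 1/7

1/7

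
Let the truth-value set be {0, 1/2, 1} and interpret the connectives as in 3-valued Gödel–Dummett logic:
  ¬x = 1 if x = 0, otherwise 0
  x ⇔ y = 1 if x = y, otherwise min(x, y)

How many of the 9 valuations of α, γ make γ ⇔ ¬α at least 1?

α = 0, γ = 0 ↦ 0  <
α = 0, γ = 1/2 ↦ 1/2  <
α = 0, γ = 1 ↦ 1  ≥
α = 1/2, γ = 0 ↦ 1  ≥
α = 1/2, γ = 1/2 ↦ 0  <
α = 1/2, γ = 1 ↦ 0  <
α = 1, γ = 0 ↦ 1  ≥
α = 1, γ = 1/2 ↦ 0  <
α = 1, γ = 1 ↦ 0  <
So 3 of the 9 assignments meet the threshold.

3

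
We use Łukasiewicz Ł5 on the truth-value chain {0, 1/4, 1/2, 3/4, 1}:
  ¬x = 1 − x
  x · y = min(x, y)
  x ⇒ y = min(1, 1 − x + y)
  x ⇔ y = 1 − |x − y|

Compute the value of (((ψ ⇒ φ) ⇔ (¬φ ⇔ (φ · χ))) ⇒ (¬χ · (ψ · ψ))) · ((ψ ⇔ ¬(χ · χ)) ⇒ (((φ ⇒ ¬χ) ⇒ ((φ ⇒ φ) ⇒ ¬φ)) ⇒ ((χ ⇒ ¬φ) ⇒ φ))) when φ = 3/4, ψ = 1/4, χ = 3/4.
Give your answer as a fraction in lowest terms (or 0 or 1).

3/4

ψ ⇒ φ = 1/4 ⇒ 3/4 = 1
¬φ = ¬3/4 = 1/4
φ · χ = 3/4 · 3/4 = 3/4
¬φ ⇔ (φ · χ) = 1/4 ⇔ 3/4 = 1/2
(ψ ⇒ φ) ⇔ (¬φ ⇔ (φ · χ)) = 1 ⇔ 1/2 = 1/2
¬χ = ¬3/4 = 1/4
ψ · ψ = 1/4 · 1/4 = 1/4
¬χ · (ψ · ψ) = 1/4 · 1/4 = 1/4
((ψ ⇒ φ) ⇔ (¬φ ⇔ (φ · χ))) ⇒ (¬χ · (ψ · ψ)) = 1/2 ⇒ 1/4 = 3/4
χ · χ = 3/4 · 3/4 = 3/4
¬(χ · χ) = ¬3/4 = 1/4
ψ ⇔ ¬(χ · χ) = 1/4 ⇔ 1/4 = 1
¬χ = ¬3/4 = 1/4
φ ⇒ ¬χ = 3/4 ⇒ 1/4 = 1/2
φ ⇒ φ = 3/4 ⇒ 3/4 = 1
¬φ = ¬3/4 = 1/4
(φ ⇒ φ) ⇒ ¬φ = 1 ⇒ 1/4 = 1/4
(φ ⇒ ¬χ) ⇒ ((φ ⇒ φ) ⇒ ¬φ) = 1/2 ⇒ 1/4 = 3/4
¬φ = ¬3/4 = 1/4
χ ⇒ ¬φ = 3/4 ⇒ 1/4 = 1/2
(χ ⇒ ¬φ) ⇒ φ = 1/2 ⇒ 3/4 = 1
((φ ⇒ ¬χ) ⇒ ((φ ⇒ φ) ⇒ ¬φ)) ⇒ ((χ ⇒ ¬φ) ⇒ φ) = 3/4 ⇒ 1 = 1
(ψ ⇔ ¬(χ · χ)) ⇒ (((φ ⇒ ¬χ) ⇒ ((φ ⇒ φ) ⇒ ¬φ)) ⇒ ((χ ⇒ ¬φ) ⇒ φ)) = 1 ⇒ 1 = 1
(((ψ ⇒ φ) ⇔ (¬φ ⇔ (φ · χ))) ⇒ (¬χ · (ψ · ψ))) · ((ψ ⇔ ¬(χ · χ)) ⇒ (((φ ⇒ ¬χ) ⇒ ((φ ⇒ φ) ⇒ ¬φ)) ⇒ ((χ ⇒ ¬φ) ⇒ φ))) = 3/4 · 1 = 3/4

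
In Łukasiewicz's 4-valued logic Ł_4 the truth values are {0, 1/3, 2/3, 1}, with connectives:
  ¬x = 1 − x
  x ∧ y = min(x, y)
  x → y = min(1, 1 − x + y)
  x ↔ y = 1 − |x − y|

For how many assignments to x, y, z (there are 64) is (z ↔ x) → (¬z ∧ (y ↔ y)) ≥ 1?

value 1: 36 assignments (counts)
value 2/3: 16 assignments
value 1/3: 8 assignments
value 0: 4 assignments
So 36 of the 64 assignments meet the threshold.

36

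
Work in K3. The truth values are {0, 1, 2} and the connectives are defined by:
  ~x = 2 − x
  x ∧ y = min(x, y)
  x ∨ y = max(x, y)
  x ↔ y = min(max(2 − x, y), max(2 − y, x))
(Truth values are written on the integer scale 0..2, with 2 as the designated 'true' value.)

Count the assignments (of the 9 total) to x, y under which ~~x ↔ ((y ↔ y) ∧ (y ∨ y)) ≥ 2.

2

x = 0, y = 0 ↦ 2  ≥
x = 0, y = 1 ↦ 1  <
x = 0, y = 2 ↦ 0  <
x = 1, y = 0 ↦ 1  <
x = 1, y = 1 ↦ 1  <
x = 1, y = 2 ↦ 1  <
x = 2, y = 0 ↦ 0  <
x = 2, y = 1 ↦ 1  <
x = 2, y = 2 ↦ 2  ≥
So 2 of the 9 assignments meet the threshold.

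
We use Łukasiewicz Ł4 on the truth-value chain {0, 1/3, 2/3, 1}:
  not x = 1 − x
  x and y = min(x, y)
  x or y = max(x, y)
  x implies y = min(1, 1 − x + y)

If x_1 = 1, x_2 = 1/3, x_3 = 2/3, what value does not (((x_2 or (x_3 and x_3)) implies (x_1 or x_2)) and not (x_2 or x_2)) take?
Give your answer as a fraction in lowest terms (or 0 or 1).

x_3 and x_3 = 2/3 and 2/3 = 2/3
x_2 or (x_3 and x_3) = 1/3 or 2/3 = 2/3
x_1 or x_2 = 1 or 1/3 = 1
(x_2 or (x_3 and x_3)) implies (x_1 or x_2) = 2/3 implies 1 = 1
x_2 or x_2 = 1/3 or 1/3 = 1/3
not (x_2 or x_2) = not 1/3 = 2/3
((x_2 or (x_3 and x_3)) implies (x_1 or x_2)) and not (x_2 or x_2) = 1 and 2/3 = 2/3
not (((x_2 or (x_3 and x_3)) implies (x_1 or x_2)) and not (x_2 or x_2)) = not 2/3 = 1/3

1/3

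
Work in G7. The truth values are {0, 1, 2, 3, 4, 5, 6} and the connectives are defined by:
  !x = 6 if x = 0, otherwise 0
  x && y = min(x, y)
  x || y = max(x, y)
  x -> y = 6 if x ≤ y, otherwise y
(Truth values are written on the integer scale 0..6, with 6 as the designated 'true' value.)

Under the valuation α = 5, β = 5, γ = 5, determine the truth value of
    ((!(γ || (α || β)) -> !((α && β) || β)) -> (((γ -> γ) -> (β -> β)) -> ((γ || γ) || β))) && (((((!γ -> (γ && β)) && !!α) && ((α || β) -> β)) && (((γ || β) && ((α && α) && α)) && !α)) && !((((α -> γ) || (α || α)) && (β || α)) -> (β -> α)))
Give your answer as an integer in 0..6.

0

α || β = 5 || 5 = 5
γ || (α || β) = 5 || 5 = 5
!(γ || (α || β)) = !5 = 0
α && β = 5 && 5 = 5
(α && β) || β = 5 || 5 = 5
!((α && β) || β) = !5 = 0
!(γ || (α || β)) -> !((α && β) || β) = 0 -> 0 = 6
γ -> γ = 5 -> 5 = 6
β -> β = 5 -> 5 = 6
(γ -> γ) -> (β -> β) = 6 -> 6 = 6
γ || γ = 5 || 5 = 5
(γ || γ) || β = 5 || 5 = 5
((γ -> γ) -> (β -> β)) -> ((γ || γ) || β) = 6 -> 5 = 5
(!(γ || (α || β)) -> !((α && β) || β)) -> (((γ -> γ) -> (β -> β)) -> ((γ || γ) || β)) = 6 -> 5 = 5
!γ = !5 = 0
γ && β = 5 && 5 = 5
!γ -> (γ && β) = 0 -> 5 = 6
!α = !5 = 0
!!α = !0 = 6
(!γ -> (γ && β)) && !!α = 6 && 6 = 6
α || β = 5 || 5 = 5
(α || β) -> β = 5 -> 5 = 6
((!γ -> (γ && β)) && !!α) && ((α || β) -> β) = 6 && 6 = 6
γ || β = 5 || 5 = 5
α && α = 5 && 5 = 5
(α && α) && α = 5 && 5 = 5
(γ || β) && ((α && α) && α) = 5 && 5 = 5
!α = !5 = 0
((γ || β) && ((α && α) && α)) && !α = 5 && 0 = 0
(((!γ -> (γ && β)) && !!α) && ((α || β) -> β)) && (((γ || β) && ((α && α) && α)) && !α) = 6 && 0 = 0
α -> γ = 5 -> 5 = 6
α || α = 5 || 5 = 5
(α -> γ) || (α || α) = 6 || 5 = 6
β || α = 5 || 5 = 5
((α -> γ) || (α || α)) && (β || α) = 6 && 5 = 5
β -> α = 5 -> 5 = 6
(((α -> γ) || (α || α)) && (β || α)) -> (β -> α) = 5 -> 6 = 6
!((((α -> γ) || (α || α)) && (β || α)) -> (β -> α)) = !6 = 0
((((!γ -> (γ && β)) && !!α) && ((α || β) -> β)) && (((γ || β) && ((α && α) && α)) && !α)) && !((((α -> γ) || (α || α)) && (β || α)) -> (β -> α)) = 0 && 0 = 0
((!(γ || (α || β)) -> !((α && β) || β)) -> (((γ -> γ) -> (β -> β)) -> ((γ || γ) || β))) && (((((!γ -> (γ && β)) && !!α) && ((α || β) -> β)) && (((γ || β) && ((α && α) && α)) && !α)) && !((((α -> γ) || (α || α)) && (β || α)) -> (β -> α))) = 5 && 0 = 0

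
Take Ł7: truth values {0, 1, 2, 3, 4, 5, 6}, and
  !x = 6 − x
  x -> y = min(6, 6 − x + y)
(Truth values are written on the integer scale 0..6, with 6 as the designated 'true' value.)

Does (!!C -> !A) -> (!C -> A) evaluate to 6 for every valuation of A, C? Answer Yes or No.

No

Counterexample: take A = 0, C = 0.
!C = !0 = 6
!!C = !6 = 0
!A = !0 = 6
!!C -> !A = 0 -> 6 = 6
!C = !0 = 6
!C -> A = 6 -> 0 = 0
(!!C -> !A) -> (!C -> A) = 6 -> 0 = 0
This gives 0 ≠ 6.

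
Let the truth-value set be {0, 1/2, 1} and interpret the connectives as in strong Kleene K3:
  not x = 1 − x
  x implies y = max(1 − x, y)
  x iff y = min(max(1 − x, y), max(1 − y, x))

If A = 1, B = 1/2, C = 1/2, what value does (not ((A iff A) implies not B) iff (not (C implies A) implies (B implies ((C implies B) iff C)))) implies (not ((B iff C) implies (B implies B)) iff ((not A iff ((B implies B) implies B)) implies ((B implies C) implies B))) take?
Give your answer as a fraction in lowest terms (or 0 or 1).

1/2

A iff A = 1 iff 1 = 1
not B = not 1/2 = 1/2
(A iff A) implies not B = 1 implies 1/2 = 1/2
not ((A iff A) implies not B) = not 1/2 = 1/2
C implies A = 1/2 implies 1 = 1
not (C implies A) = not 1 = 0
C implies B = 1/2 implies 1/2 = 1/2
(C implies B) iff C = 1/2 iff 1/2 = 1/2
B implies ((C implies B) iff C) = 1/2 implies 1/2 = 1/2
not (C implies A) implies (B implies ((C implies B) iff C)) = 0 implies 1/2 = 1
not ((A iff A) implies not B) iff (not (C implies A) implies (B implies ((C implies B) iff C))) = 1/2 iff 1 = 1/2
B iff C = 1/2 iff 1/2 = 1/2
B implies B = 1/2 implies 1/2 = 1/2
(B iff C) implies (B implies B) = 1/2 implies 1/2 = 1/2
not ((B iff C) implies (B implies B)) = not 1/2 = 1/2
not A = not 1 = 0
B implies B = 1/2 implies 1/2 = 1/2
(B implies B) implies B = 1/2 implies 1/2 = 1/2
not A iff ((B implies B) implies B) = 0 iff 1/2 = 1/2
B implies C = 1/2 implies 1/2 = 1/2
(B implies C) implies B = 1/2 implies 1/2 = 1/2
(not A iff ((B implies B) implies B)) implies ((B implies C) implies B) = 1/2 implies 1/2 = 1/2
not ((B iff C) implies (B implies B)) iff ((not A iff ((B implies B) implies B)) implies ((B implies C) implies B)) = 1/2 iff 1/2 = 1/2
(not ((A iff A) implies not B) iff (not (C implies A) implies (B implies ((C implies B) iff C)))) implies (not ((B iff C) implies (B implies B)) iff ((not A iff ((B implies B) implies B)) implies ((B implies C) implies B))) = 1/2 implies 1/2 = 1/2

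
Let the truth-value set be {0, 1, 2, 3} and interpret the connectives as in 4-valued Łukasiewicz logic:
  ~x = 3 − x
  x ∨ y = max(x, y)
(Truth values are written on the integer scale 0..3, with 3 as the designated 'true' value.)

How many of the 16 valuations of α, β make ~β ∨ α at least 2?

α = 0, β = 0 ↦ 3  ≥
α = 0, β = 1 ↦ 2  ≥
α = 0, β = 2 ↦ 1  <
α = 0, β = 3 ↦ 0  <
α = 1, β = 0 ↦ 3  ≥
α = 1, β = 1 ↦ 2  ≥
α = 1, β = 2 ↦ 1  <
α = 1, β = 3 ↦ 1  <
α = 2, β = 0 ↦ 3  ≥
α = 2, β = 1 ↦ 2  ≥
α = 2, β = 2 ↦ 2  ≥
α = 2, β = 3 ↦ 2  ≥
α = 3, β = 0 ↦ 3  ≥
α = 3, β = 1 ↦ 3  ≥
α = 3, β = 2 ↦ 3  ≥
α = 3, β = 3 ↦ 3  ≥
So 12 of the 16 assignments meet the threshold.

12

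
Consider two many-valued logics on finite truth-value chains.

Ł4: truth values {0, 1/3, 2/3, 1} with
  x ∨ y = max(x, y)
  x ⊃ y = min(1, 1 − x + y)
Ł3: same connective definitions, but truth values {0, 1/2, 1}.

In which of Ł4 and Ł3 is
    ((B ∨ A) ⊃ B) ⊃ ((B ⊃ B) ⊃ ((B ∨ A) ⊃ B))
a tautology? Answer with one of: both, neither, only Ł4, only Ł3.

both

In Ł4: every assignment gives 1 — tautology.
In Ł3: every assignment gives 1 — tautology.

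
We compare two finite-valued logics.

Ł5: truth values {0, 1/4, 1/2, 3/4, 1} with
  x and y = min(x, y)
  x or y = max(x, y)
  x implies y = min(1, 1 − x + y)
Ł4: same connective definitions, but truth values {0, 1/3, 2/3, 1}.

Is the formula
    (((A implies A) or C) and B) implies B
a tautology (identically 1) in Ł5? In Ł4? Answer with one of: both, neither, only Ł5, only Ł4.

both

In Ł5: every assignment gives 1 — tautology.
In Ł4: every assignment gives 1 — tautology.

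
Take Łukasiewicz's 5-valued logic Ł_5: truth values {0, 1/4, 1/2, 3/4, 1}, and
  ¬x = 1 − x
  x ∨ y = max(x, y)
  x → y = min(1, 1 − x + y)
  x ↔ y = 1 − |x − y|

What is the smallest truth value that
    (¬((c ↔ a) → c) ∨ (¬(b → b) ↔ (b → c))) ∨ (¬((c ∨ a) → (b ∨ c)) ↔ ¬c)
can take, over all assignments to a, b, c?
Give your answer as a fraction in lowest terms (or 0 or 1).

1/2

Take a = 0, b = 0, c = 1/4:
c ↔ a = 1/4 ↔ 0 = 3/4
(c ↔ a) → c = 3/4 → 1/4 = 1/2
¬((c ↔ a) → c) = ¬1/2 = 1/2
b → b = 0 → 0 = 1
¬(b → b) = ¬1 = 0
b → c = 0 → 1/4 = 1
¬(b → b) ↔ (b → c) = 0 ↔ 1 = 0
¬((c ↔ a) → c) ∨ (¬(b → b) ↔ (b → c)) = 1/2 ∨ 0 = 1/2
c ∨ a = 1/4 ∨ 0 = 1/4
b ∨ c = 0 ∨ 1/4 = 1/4
(c ∨ a) → (b ∨ c) = 1/4 → 1/4 = 1
¬((c ∨ a) → (b ∨ c)) = ¬1 = 0
¬c = ¬1/4 = 3/4
¬((c ∨ a) → (b ∨ c)) ↔ ¬c = 0 ↔ 3/4 = 1/4
(¬((c ↔ a) → c) ∨ (¬(b → b) ↔ (b → c))) ∨ (¬((c ∨ a) → (b ∨ c)) ↔ ¬c) = 1/2 ∨ 1/4 = 1/2
No assignment yields a value below 1/2, so this is the minimum.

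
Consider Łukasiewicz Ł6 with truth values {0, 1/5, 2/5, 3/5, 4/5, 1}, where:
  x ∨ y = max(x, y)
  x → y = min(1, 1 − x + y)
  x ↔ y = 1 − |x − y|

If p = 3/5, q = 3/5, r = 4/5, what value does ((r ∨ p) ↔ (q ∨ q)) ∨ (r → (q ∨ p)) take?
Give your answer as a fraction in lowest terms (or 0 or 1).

4/5

r ∨ p = 4/5 ∨ 3/5 = 4/5
q ∨ q = 3/5 ∨ 3/5 = 3/5
(r ∨ p) ↔ (q ∨ q) = 4/5 ↔ 3/5 = 4/5
q ∨ p = 3/5 ∨ 3/5 = 3/5
r → (q ∨ p) = 4/5 → 3/5 = 4/5
((r ∨ p) ↔ (q ∨ q)) ∨ (r → (q ∨ p)) = 4/5 ∨ 4/5 = 4/5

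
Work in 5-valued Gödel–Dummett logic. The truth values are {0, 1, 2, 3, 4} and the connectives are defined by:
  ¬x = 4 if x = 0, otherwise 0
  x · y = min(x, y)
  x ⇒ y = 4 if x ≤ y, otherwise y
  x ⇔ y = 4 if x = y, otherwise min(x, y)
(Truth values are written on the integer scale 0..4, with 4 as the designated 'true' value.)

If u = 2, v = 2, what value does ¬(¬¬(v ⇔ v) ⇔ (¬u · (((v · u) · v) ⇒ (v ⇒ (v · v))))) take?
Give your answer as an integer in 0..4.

4

v ⇔ v = 2 ⇔ 2 = 4
¬(v ⇔ v) = ¬4 = 0
¬¬(v ⇔ v) = ¬0 = 4
¬u = ¬2 = 0
v · u = 2 · 2 = 2
(v · u) · v = 2 · 2 = 2
v · v = 2 · 2 = 2
v ⇒ (v · v) = 2 ⇒ 2 = 4
((v · u) · v) ⇒ (v ⇒ (v · v)) = 2 ⇒ 4 = 4
¬u · (((v · u) · v) ⇒ (v ⇒ (v · v))) = 0 · 4 = 0
¬¬(v ⇔ v) ⇔ (¬u · (((v · u) · v) ⇒ (v ⇒ (v · v)))) = 4 ⇔ 0 = 0
¬(¬¬(v ⇔ v) ⇔ (¬u · (((v · u) · v) ⇒ (v ⇒ (v · v))))) = ¬0 = 4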